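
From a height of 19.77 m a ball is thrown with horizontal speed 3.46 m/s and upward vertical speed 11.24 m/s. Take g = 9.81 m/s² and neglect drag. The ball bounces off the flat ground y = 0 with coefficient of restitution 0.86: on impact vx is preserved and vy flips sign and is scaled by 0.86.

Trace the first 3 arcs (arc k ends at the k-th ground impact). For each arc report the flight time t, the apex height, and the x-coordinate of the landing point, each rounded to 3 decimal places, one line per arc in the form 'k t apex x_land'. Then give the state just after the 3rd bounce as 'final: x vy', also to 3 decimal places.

1 3.457 26.209 11.962
2 3.976 19.384 25.719
3 3.419 14.337 37.550
final: 37.550 14.424

Arc 1: start y=19.770, vy=11.240 → t=3.457, apex=26.209, x_land=11.962, impact vy=-22.677
  bounce: vy ← 0.86·22.677 = 19.502
Arc 2: start y=0.000, vy=19.502 → t=3.976, apex=19.384, x_land=25.719, impact vy=-19.502
  bounce: vy ← 0.86·19.502 = 16.772
Arc 3: start y=0.000, vy=16.772 → t=3.419, apex=14.337, x_land=37.550, impact vy=-16.772
  bounce: vy ← 0.86·16.772 = 14.424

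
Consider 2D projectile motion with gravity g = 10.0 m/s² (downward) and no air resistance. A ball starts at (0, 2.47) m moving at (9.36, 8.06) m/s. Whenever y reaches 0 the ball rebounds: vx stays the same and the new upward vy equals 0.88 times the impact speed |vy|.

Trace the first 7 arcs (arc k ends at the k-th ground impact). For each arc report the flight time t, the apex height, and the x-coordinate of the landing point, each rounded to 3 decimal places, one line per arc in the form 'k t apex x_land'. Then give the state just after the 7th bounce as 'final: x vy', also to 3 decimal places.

Arc 1: start y=2.470, vy=8.060 → t=1.875, apex=5.718, x_land=17.554, impact vy=-10.694
  bounce: vy ← 0.88·10.694 = 9.411
Arc 2: start y=0.000, vy=9.411 → t=1.882, apex=4.428, x_land=35.171, impact vy=-9.411
  bounce: vy ← 0.88·9.411 = 8.282
Arc 3: start y=0.000, vy=8.282 → t=1.656, apex=3.429, x_land=50.674, impact vy=-8.282
  bounce: vy ← 0.88·8.282 = 7.288
Arc 4: start y=0.000, vy=7.288 → t=1.458, apex=2.656, x_land=64.316, impact vy=-7.288
  bounce: vy ← 0.88·7.288 = 6.413
Arc 5: start y=0.000, vy=6.413 → t=1.283, apex=2.056, x_land=76.322, impact vy=-6.413
  bounce: vy ← 0.88·6.413 = 5.644
Arc 6: start y=0.000, vy=5.644 → t=1.129, apex=1.593, x_land=86.887, impact vy=-5.644
  bounce: vy ← 0.88·5.644 = 4.966
Arc 7: start y=0.000, vy=4.966 → t=0.993, apex=1.233, x_land=96.184, impact vy=-4.966
  bounce: vy ← 0.88·4.966 = 4.370

1 1.875 5.718 17.554
2 1.882 4.428 35.171
3 1.656 3.429 50.674
4 1.458 2.656 64.316
5 1.283 2.056 76.322
6 1.129 1.593 86.887
7 0.993 1.233 96.184
final: 96.184 4.370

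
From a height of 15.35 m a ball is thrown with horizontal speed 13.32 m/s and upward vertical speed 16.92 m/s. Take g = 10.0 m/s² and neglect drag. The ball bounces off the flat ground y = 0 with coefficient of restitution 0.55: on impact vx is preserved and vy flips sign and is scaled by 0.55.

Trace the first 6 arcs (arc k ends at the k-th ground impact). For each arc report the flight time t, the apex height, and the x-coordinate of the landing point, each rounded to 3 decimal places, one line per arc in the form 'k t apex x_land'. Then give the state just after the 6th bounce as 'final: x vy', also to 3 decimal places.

Arc 1: start y=15.350, vy=16.920 → t=4.128, apex=29.664, x_land=54.982, impact vy=-24.357
  bounce: vy ← 0.55·24.357 = 13.397
Arc 2: start y=0.000, vy=13.397 → t=2.679, apex=8.973, x_land=90.670, impact vy=-13.397
  bounce: vy ← 0.55·13.397 = 7.368
Arc 3: start y=0.000, vy=7.368 → t=1.474, apex=2.714, x_land=110.299, impact vy=-7.368
  bounce: vy ← 0.55·7.368 = 4.052
Arc 4: start y=0.000, vy=4.052 → t=0.810, apex=0.821, x_land=121.095, impact vy=-4.052
  bounce: vy ← 0.55·4.052 = 2.229
Arc 5: start y=0.000, vy=2.229 → t=0.446, apex=0.248, x_land=127.032, impact vy=-2.229
  bounce: vy ← 0.55·2.229 = 1.226
Arc 6: start y=0.000, vy=1.226 → t=0.245, apex=0.075, x_land=130.298, impact vy=-1.226
  bounce: vy ← 0.55·1.226 = 0.674

1 4.128 29.664 54.982
2 2.679 8.973 90.670
3 1.474 2.714 110.299
4 0.810 0.821 121.095
5 0.446 0.248 127.032
6 0.245 0.075 130.298
final: 130.298 0.674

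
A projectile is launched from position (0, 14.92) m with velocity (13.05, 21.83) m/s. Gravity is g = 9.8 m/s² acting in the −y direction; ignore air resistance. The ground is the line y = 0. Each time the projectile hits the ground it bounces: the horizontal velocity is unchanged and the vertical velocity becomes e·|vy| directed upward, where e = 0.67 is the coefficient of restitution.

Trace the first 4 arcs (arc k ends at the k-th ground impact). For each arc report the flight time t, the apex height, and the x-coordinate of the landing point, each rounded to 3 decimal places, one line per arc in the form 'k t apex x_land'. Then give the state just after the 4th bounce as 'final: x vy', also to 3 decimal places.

Arc 1: start y=14.920, vy=21.830 → t=5.057, apex=39.234, x_land=65.996, impact vy=-27.731
  bounce: vy ← 0.67·27.731 = 18.579
Arc 2: start y=0.000, vy=18.579 → t=3.792, apex=17.612, x_land=115.478, impact vy=-18.579
  bounce: vy ← 0.67·18.579 = 12.448
Arc 3: start y=0.000, vy=12.448 → t=2.540, apex=7.906, x_land=148.631, impact vy=-12.448
  bounce: vy ← 0.67·12.448 = 8.340
Arc 4: start y=0.000, vy=8.340 → t=1.702, apex=3.549, x_land=170.844, impact vy=-8.340
  bounce: vy ← 0.67·8.340 = 5.588

1 5.057 39.234 65.996
2 3.792 17.612 115.478
3 2.540 7.906 148.631
4 1.702 3.549 170.844
final: 170.844 5.588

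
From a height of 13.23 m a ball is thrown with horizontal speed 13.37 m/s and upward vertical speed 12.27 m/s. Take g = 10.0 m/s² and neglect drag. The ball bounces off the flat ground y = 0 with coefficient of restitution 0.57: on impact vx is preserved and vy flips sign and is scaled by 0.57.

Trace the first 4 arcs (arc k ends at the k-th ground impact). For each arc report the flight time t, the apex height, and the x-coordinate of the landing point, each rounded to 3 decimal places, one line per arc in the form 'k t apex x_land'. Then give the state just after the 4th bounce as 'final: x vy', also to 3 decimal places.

1 3.265 20.758 43.647
2 2.323 6.744 74.702
3 1.324 2.191 92.404
4 0.755 0.712 102.494
final: 102.494 2.151

Arc 1: start y=13.230, vy=12.270 → t=3.265, apex=20.758, x_land=43.647, impact vy=-20.375
  bounce: vy ← 0.57·20.375 = 11.614
Arc 2: start y=0.000, vy=11.614 → t=2.323, apex=6.744, x_land=74.702, impact vy=-11.614
  bounce: vy ← 0.57·11.614 = 6.620
Arc 3: start y=0.000, vy=6.620 → t=1.324, apex=2.191, x_land=92.404, impact vy=-6.620
  bounce: vy ← 0.57·6.620 = 3.773
Arc 4: start y=0.000, vy=3.773 → t=0.755, apex=0.712, x_land=102.494, impact vy=-3.773
  bounce: vy ← 0.57·3.773 = 2.151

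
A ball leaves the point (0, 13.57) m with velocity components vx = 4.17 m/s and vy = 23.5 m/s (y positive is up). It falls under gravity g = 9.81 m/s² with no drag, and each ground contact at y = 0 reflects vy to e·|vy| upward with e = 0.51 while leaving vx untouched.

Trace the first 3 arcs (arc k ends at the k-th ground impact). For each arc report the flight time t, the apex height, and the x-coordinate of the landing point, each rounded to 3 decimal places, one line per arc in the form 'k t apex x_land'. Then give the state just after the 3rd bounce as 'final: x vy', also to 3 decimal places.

Arc 1: start y=13.570, vy=23.500 → t=5.312, apex=41.717, x_land=22.150, impact vy=-28.609
  bounce: vy ← 0.51·28.609 = 14.591
Arc 2: start y=0.000, vy=14.591 → t=2.975, apex=10.851, x_land=34.555, impact vy=-14.591
  bounce: vy ← 0.51·14.591 = 7.441
Arc 3: start y=0.000, vy=7.441 → t=1.517, apex=2.822, x_land=40.881, impact vy=-7.441
  bounce: vy ← 0.51·7.441 = 3.795

1 5.312 41.717 22.150
2 2.975 10.851 34.555
3 1.517 2.822 40.881
final: 40.881 3.795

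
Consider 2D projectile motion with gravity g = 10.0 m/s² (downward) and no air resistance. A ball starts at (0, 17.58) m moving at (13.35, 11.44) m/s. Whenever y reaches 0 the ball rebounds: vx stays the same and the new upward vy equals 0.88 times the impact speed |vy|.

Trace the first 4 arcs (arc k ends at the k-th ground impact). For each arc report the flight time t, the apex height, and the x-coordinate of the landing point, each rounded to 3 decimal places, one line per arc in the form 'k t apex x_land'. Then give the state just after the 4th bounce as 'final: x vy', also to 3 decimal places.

Arc 1: start y=17.580, vy=11.440 → t=3.341, apex=24.124, x_land=44.596, impact vy=-21.965
  bounce: vy ← 0.88·21.965 = 19.329
Arc 2: start y=0.000, vy=19.329 → t=3.866, apex=18.681, x_land=96.206, impact vy=-19.329
  bounce: vy ← 0.88·19.329 = 17.010
Arc 3: start y=0.000, vy=17.010 → t=3.402, apex=14.467, x_land=141.622, impact vy=-17.010
  bounce: vy ← 0.88·17.010 = 14.969
Arc 4: start y=0.000, vy=14.969 → t=2.994, apex=11.203, x_land=181.589, impact vy=-14.969
  bounce: vy ← 0.88·14.969 = 13.172

1 3.341 24.124 44.596
2 3.866 18.681 96.206
3 3.402 14.467 141.622
4 2.994 11.203 181.589
final: 181.589 13.172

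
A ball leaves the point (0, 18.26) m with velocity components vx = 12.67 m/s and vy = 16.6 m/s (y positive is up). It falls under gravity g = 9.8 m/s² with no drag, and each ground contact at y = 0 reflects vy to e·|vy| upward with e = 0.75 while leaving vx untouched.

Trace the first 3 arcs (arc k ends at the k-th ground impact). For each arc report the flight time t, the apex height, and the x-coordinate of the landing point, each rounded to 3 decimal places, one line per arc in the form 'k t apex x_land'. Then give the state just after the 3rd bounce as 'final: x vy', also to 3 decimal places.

Arc 1: start y=18.260, vy=16.600 → t=4.262, apex=32.319, x_land=54.001, impact vy=-25.169
  bounce: vy ← 0.75·25.169 = 18.876
Arc 2: start y=0.000, vy=18.876 → t=3.852, apex=18.180, x_land=102.810, impact vy=-18.876
  bounce: vy ← 0.75·18.876 = 14.157
Arc 3: start y=0.000, vy=14.157 → t=2.889, apex=10.226, x_land=139.417, impact vy=-14.157
  bounce: vy ← 0.75·14.157 = 10.618

1 4.262 32.319 54.001
2 3.852 18.180 102.810
3 2.889 10.226 139.417
final: 139.417 10.618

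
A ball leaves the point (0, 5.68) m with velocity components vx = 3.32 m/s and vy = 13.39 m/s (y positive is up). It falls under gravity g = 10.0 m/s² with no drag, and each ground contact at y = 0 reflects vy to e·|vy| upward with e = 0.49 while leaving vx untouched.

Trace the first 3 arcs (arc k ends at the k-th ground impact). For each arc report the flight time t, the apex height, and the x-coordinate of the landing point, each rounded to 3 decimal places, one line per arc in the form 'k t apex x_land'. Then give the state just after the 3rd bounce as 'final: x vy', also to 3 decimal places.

Arc 1: start y=5.680, vy=13.390 → t=3.050, apex=14.645, x_land=10.127, impact vy=-17.114
  bounce: vy ← 0.49·17.114 = 8.386
Arc 2: start y=0.000, vy=8.386 → t=1.677, apex=3.516, x_land=15.696, impact vy=-8.386
  bounce: vy ← 0.49·8.386 = 4.109
Arc 3: start y=0.000, vy=4.109 → t=0.822, apex=0.844, x_land=18.424, impact vy=-4.109
  bounce: vy ← 0.49·4.109 = 2.013

1 3.050 14.645 10.127
2 1.677 3.516 15.696
3 0.822 0.844 18.424
final: 18.424 2.013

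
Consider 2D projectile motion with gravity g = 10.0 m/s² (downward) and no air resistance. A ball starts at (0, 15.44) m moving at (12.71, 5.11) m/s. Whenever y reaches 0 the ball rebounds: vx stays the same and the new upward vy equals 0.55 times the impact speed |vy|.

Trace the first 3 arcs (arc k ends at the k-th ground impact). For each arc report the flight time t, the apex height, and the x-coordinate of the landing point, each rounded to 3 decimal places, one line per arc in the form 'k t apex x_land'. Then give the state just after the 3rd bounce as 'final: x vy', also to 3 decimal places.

1 2.341 16.746 29.755
2 2.013 5.066 55.341
3 1.107 1.532 69.413
final: 69.413 3.045

Arc 1: start y=15.440, vy=5.110 → t=2.341, apex=16.746, x_land=29.755, impact vy=-18.301
  bounce: vy ← 0.55·18.301 = 10.065
Arc 2: start y=0.000, vy=10.065 → t=2.013, apex=5.066, x_land=55.341, impact vy=-10.065
  bounce: vy ← 0.55·10.065 = 5.536
Arc 3: start y=0.000, vy=5.536 → t=1.107, apex=1.532, x_land=69.413, impact vy=-5.536
  bounce: vy ← 0.55·5.536 = 3.045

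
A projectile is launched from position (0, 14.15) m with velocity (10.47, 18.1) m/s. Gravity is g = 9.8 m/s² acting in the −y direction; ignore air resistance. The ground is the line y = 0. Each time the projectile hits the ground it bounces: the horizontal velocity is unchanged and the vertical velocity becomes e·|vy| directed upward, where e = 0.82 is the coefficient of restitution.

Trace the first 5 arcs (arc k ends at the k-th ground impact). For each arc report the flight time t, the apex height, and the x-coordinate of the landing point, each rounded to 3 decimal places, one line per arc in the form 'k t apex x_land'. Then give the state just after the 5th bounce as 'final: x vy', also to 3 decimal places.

1 4.357 30.865 45.615
2 4.116 20.753 88.709
3 3.375 13.955 124.047
4 2.768 9.383 153.024
5 2.269 6.309 176.785
final: 176.785 9.119

Arc 1: start y=14.150, vy=18.100 → t=4.357, apex=30.865, x_land=45.615, impact vy=-24.596
  bounce: vy ← 0.82·24.596 = 20.168
Arc 2: start y=0.000, vy=20.168 → t=4.116, apex=20.753, x_land=88.709, impact vy=-20.168
  bounce: vy ← 0.82·20.168 = 16.538
Arc 3: start y=0.000, vy=16.538 → t=3.375, apex=13.955, x_land=124.047, impact vy=-16.538
  bounce: vy ← 0.82·16.538 = 13.561
Arc 4: start y=0.000, vy=13.561 → t=2.768, apex=9.383, x_land=153.024, impact vy=-13.561
  bounce: vy ← 0.82·13.561 = 11.120
Arc 5: start y=0.000, vy=11.120 → t=2.269, apex=6.309, x_land=176.785, impact vy=-11.120
  bounce: vy ← 0.82·11.120 = 9.119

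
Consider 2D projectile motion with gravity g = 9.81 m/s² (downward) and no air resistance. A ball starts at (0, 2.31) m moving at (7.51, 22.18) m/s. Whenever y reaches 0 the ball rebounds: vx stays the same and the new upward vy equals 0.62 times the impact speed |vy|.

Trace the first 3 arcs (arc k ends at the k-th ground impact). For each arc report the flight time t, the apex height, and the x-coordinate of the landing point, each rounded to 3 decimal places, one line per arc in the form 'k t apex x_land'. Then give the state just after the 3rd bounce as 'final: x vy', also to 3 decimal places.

Arc 1: start y=2.310, vy=22.180 → t=4.624, apex=27.384, x_land=34.725, impact vy=-23.179
  bounce: vy ← 0.62·23.179 = 14.371
Arc 2: start y=0.000, vy=14.371 → t=2.930, apex=10.526, x_land=56.728, impact vy=-14.371
  bounce: vy ← 0.62·14.371 = 8.910
Arc 3: start y=0.000, vy=8.910 → t=1.817, apex=4.046, x_land=70.370, impact vy=-8.910
  bounce: vy ← 0.62·8.910 = 5.524

1 4.624 27.384 34.725
2 2.930 10.526 56.728
3 1.817 4.046 70.370
final: 70.370 5.524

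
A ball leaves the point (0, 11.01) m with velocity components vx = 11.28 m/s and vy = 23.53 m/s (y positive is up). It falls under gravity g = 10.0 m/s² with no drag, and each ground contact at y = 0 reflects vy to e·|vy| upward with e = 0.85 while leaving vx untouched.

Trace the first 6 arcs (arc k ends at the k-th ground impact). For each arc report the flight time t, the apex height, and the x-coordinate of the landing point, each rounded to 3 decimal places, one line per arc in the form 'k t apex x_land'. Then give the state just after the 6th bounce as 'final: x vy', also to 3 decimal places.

Arc 1: start y=11.010, vy=23.530 → t=5.135, apex=38.693, x_land=57.921, impact vy=-27.818
  bounce: vy ← 0.85·27.818 = 23.646
Arc 2: start y=0.000, vy=23.646 → t=4.729, apex=27.956, x_land=111.265, impact vy=-23.646
  bounce: vy ← 0.85·23.646 = 20.099
Arc 3: start y=0.000, vy=20.099 → t=4.020, apex=20.198, x_land=156.608, impact vy=-20.099
  bounce: vy ← 0.85·20.099 = 17.084
Arc 4: start y=0.000, vy=17.084 → t=3.417, apex=14.593, x_land=195.150, impact vy=-17.084
  bounce: vy ← 0.85·17.084 = 14.521
Arc 5: start y=0.000, vy=14.521 → t=2.904, apex=10.543, x_land=227.910, impact vy=-14.521
  bounce: vy ← 0.85·14.521 = 12.343
Arc 6: start y=0.000, vy=12.343 → t=2.469, apex=7.618, x_land=255.756, impact vy=-12.343
  bounce: vy ← 0.85·12.343 = 10.492

1 5.135 38.693 57.921
2 4.729 27.956 111.265
3 4.020 20.198 156.608
4 3.417 14.593 195.150
5 2.904 10.543 227.910
6 2.469 7.618 255.756
final: 255.756 10.492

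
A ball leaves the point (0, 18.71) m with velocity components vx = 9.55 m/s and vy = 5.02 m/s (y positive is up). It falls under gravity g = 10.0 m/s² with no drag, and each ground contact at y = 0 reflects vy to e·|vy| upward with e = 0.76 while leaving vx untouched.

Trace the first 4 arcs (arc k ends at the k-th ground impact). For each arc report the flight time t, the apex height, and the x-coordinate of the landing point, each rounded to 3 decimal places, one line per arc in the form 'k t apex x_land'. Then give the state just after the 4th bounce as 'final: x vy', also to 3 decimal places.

Arc 1: start y=18.710, vy=5.020 → t=2.501, apex=19.970, x_land=23.880, impact vy=-19.985
  bounce: vy ← 0.76·19.985 = 15.189
Arc 2: start y=0.000, vy=15.189 → t=3.038, apex=11.535, x_land=52.890, impact vy=-15.189
  bounce: vy ← 0.76·15.189 = 11.543
Arc 3: start y=0.000, vy=11.543 → t=2.309, apex=6.662, x_land=74.938, impact vy=-11.543
  bounce: vy ← 0.76·11.543 = 8.773
Arc 4: start y=0.000, vy=8.773 → t=1.755, apex=3.848, x_land=91.694, impact vy=-8.773
  bounce: vy ← 0.76·8.773 = 6.667

1 2.501 19.970 23.880
2 3.038 11.535 52.890
3 2.309 6.662 74.938
4 1.755 3.848 91.694
final: 91.694 6.667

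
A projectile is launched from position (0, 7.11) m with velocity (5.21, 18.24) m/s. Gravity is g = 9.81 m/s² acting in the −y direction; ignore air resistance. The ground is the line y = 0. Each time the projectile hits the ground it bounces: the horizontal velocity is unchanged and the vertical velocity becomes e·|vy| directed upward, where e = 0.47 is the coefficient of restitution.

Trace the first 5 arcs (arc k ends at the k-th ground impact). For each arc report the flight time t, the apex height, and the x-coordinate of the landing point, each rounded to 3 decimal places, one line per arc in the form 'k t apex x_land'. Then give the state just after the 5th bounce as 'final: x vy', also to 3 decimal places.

Arc 1: start y=7.110, vy=18.240 → t=4.074, apex=24.067, x_land=21.228, impact vy=-21.730
  bounce: vy ← 0.47·21.730 = 10.213
Arc 2: start y=0.000, vy=10.213 → t=2.082, apex=5.316, x_land=32.076, impact vy=-10.213
  bounce: vy ← 0.47·10.213 = 4.800
Arc 3: start y=0.000, vy=4.800 → t=0.979, apex=1.174, x_land=37.175, impact vy=-4.800
  bounce: vy ← 0.47·4.800 = 2.256
Arc 4: start y=0.000, vy=2.256 → t=0.460, apex=0.259, x_land=39.571, impact vy=-2.256
  bounce: vy ← 0.47·2.256 = 1.060
Arc 5: start y=0.000, vy=1.060 → t=0.216, apex=0.057, x_land=40.697, impact vy=-1.060
  bounce: vy ← 0.47·1.060 = 0.498

1 4.074 24.067 21.228
2 2.082 5.316 32.076
3 0.979 1.174 37.175
4 0.460 0.259 39.571
5 0.216 0.057 40.697
final: 40.697 0.498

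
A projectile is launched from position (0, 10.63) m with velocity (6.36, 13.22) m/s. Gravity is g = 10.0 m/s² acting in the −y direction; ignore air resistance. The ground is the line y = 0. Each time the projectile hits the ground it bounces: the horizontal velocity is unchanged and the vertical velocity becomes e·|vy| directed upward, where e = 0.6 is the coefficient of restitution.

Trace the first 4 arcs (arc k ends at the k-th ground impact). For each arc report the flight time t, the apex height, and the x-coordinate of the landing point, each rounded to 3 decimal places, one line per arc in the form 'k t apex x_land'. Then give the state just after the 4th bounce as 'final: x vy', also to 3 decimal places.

Arc 1: start y=10.630, vy=13.220 → t=3.290, apex=19.368, x_land=20.925, impact vy=-19.682
  bounce: vy ← 0.6·19.682 = 11.809
Arc 2: start y=0.000, vy=11.809 → t=2.362, apex=6.973, x_land=35.947, impact vy=-11.809
  bounce: vy ← 0.6·11.809 = 7.085
Arc 3: start y=0.000, vy=7.085 → t=1.417, apex=2.510, x_land=44.959, impact vy=-7.085
  bounce: vy ← 0.6·7.085 = 4.251
Arc 4: start y=0.000, vy=4.251 → t=0.850, apex=0.904, x_land=50.367, impact vy=-4.251
  bounce: vy ← 0.6·4.251 = 2.551

1 3.290 19.368 20.925
2 2.362 6.973 35.947
3 1.417 2.510 44.959
4 0.850 0.904 50.367
final: 50.367 2.551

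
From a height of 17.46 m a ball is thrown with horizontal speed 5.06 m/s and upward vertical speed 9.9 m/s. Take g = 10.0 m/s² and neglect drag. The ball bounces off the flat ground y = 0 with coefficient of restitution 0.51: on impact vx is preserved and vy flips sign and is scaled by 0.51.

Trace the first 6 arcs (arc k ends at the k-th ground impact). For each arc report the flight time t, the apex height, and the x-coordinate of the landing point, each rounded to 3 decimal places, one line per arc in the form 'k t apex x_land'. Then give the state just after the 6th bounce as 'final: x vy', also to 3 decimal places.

Arc 1: start y=17.460, vy=9.900 → t=3.105, apex=22.361, x_land=15.710, impact vy=-21.147
  bounce: vy ← 0.51·21.147 = 10.785
Arc 2: start y=0.000, vy=10.785 → t=2.157, apex=5.816, x_land=26.625, impact vy=-10.785
  bounce: vy ← 0.51·10.785 = 5.500
Arc 3: start y=0.000, vy=5.500 → t=1.100, apex=1.513, x_land=32.191, impact vy=-5.500
  bounce: vy ← 0.51·5.500 = 2.805
Arc 4: start y=0.000, vy=2.805 → t=0.561, apex=0.393, x_land=35.030, impact vy=-2.805
  bounce: vy ← 0.51·2.805 = 1.431
Arc 5: start y=0.000, vy=1.431 → t=0.286, apex=0.102, x_land=36.478, impact vy=-1.431
  bounce: vy ← 0.51·1.431 = 0.730
Arc 6: start y=0.000, vy=0.730 → t=0.146, apex=0.027, x_land=37.216, impact vy=-0.730
  bounce: vy ← 0.51·0.730 = 0.372

1 3.105 22.361 15.710
2 2.157 5.816 26.625
3 1.100 1.513 32.191
4 0.561 0.393 35.030
5 0.286 0.102 36.478
6 0.146 0.027 37.216
final: 37.216 0.372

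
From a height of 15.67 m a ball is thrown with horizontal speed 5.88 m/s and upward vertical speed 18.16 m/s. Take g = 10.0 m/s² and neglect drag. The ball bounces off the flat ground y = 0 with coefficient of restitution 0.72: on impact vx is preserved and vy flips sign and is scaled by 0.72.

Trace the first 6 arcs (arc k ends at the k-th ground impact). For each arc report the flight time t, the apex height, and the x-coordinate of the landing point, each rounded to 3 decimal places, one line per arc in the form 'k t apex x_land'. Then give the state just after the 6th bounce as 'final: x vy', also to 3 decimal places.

Arc 1: start y=15.670, vy=18.160 → t=4.352, apex=32.159, x_land=25.590, impact vy=-25.361
  bounce: vy ← 0.72·25.361 = 18.260
Arc 2: start y=0.000, vy=18.260 → t=3.652, apex=16.671, x_land=47.064, impact vy=-18.260
  bounce: vy ← 0.72·18.260 = 13.147
Arc 3: start y=0.000, vy=13.147 → t=2.629, apex=8.642, x_land=62.525, impact vy=-13.147
  bounce: vy ← 0.72·13.147 = 9.466
Arc 4: start y=0.000, vy=9.466 → t=1.893, apex=4.480, x_land=73.657, impact vy=-9.466
  bounce: vy ← 0.72·9.466 = 6.816
Arc 5: start y=0.000, vy=6.816 → t=1.363, apex=2.323, x_land=81.672, impact vy=-6.816
  bounce: vy ← 0.72·6.816 = 4.907
Arc 6: start y=0.000, vy=4.907 → t=0.981, apex=1.204, x_land=87.443, impact vy=-4.907
  bounce: vy ← 0.72·4.907 = 3.533

1 4.352 32.159 25.590
2 3.652 16.671 47.064
3 2.629 8.642 62.525
4 1.893 4.480 73.657
5 1.363 2.323 81.672
6 0.981 1.204 87.443
final: 87.443 3.533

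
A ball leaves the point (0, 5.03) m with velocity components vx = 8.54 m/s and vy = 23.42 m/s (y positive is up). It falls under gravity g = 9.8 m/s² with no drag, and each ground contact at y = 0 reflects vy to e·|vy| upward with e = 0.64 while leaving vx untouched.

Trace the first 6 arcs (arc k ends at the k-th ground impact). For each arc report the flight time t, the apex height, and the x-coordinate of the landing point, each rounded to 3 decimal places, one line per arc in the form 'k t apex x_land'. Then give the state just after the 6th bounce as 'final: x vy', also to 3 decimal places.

Arc 1: start y=5.030, vy=23.420 → t=4.985, apex=33.015, x_land=42.576, impact vy=-25.438
  bounce: vy ← 0.64·25.438 = 16.280
Arc 2: start y=0.000, vy=16.280 → t=3.322, apex=13.523, x_land=70.950, impact vy=-16.280
  bounce: vy ← 0.64·16.280 = 10.419
Arc 3: start y=0.000, vy=10.419 → t=2.126, apex=5.539, x_land=89.110, impact vy=-10.419
  bounce: vy ← 0.64·10.419 = 6.668
Arc 4: start y=0.000, vy=6.668 → t=1.361, apex=2.269, x_land=100.732, impact vy=-6.668
  bounce: vy ← 0.64·6.668 = 4.268
Arc 5: start y=0.000, vy=4.268 → t=0.871, apex=0.929, x_land=108.170, impact vy=-4.268
  bounce: vy ← 0.64·4.268 = 2.731
Arc 6: start y=0.000, vy=2.731 → t=0.557, apex=0.381, x_land=112.930, impact vy=-2.731
  bounce: vy ← 0.64·2.731 = 1.748

1 4.985 33.015 42.576
2 3.322 13.523 70.950
3 2.126 5.539 89.110
4 1.361 2.269 100.732
5 0.871 0.929 108.170
6 0.557 0.381 112.930
final: 112.930 1.748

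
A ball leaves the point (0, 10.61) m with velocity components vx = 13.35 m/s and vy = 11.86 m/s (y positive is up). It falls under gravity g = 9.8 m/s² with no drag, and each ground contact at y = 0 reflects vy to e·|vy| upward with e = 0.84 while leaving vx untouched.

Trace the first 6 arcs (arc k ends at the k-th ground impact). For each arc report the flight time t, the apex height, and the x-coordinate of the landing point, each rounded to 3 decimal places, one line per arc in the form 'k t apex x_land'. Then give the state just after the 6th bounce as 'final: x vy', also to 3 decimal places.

1 3.115 17.787 41.591
2 3.201 12.550 84.322
3 2.689 8.855 120.215
4 2.258 6.248 150.366
5 1.897 4.409 175.692
6 1.594 3.111 196.967
final: 196.967 6.559

Arc 1: start y=10.610, vy=11.860 → t=3.115, apex=17.787, x_land=41.591, impact vy=-18.671
  bounce: vy ← 0.84·18.671 = 15.684
Arc 2: start y=0.000, vy=15.684 → t=3.201, apex=12.550, x_land=84.322, impact vy=-15.684
  bounce: vy ← 0.84·15.684 = 13.174
Arc 3: start y=0.000, vy=13.174 → t=2.689, apex=8.855, x_land=120.215, impact vy=-13.174
  bounce: vy ← 0.84·13.174 = 11.067
Arc 4: start y=0.000, vy=11.067 → t=2.258, apex=6.248, x_land=150.366, impact vy=-11.067
  bounce: vy ← 0.84·11.067 = 9.296
Arc 5: start y=0.000, vy=9.296 → t=1.897, apex=4.409, x_land=175.692, impact vy=-9.296
  bounce: vy ← 0.84·9.296 = 7.809
Arc 6: start y=0.000, vy=7.809 → t=1.594, apex=3.111, x_land=196.967, impact vy=-7.809
  bounce: vy ← 0.84·7.809 = 6.559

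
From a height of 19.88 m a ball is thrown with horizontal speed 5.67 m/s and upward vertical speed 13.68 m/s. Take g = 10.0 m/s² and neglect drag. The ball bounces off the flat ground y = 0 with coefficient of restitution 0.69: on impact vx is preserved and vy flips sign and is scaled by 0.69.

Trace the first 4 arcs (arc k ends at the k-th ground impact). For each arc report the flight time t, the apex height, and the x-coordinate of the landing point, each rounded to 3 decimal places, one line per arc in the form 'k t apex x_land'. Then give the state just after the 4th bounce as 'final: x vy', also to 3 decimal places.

Arc 1: start y=19.880, vy=13.680 → t=3.786, apex=29.237, x_land=21.467, impact vy=-24.181
  bounce: vy ← 0.69·24.181 = 16.685
Arc 2: start y=0.000, vy=16.685 → t=3.337, apex=13.920, x_land=40.388, impact vy=-16.685
  bounce: vy ← 0.69·16.685 = 11.513
Arc 3: start y=0.000, vy=11.513 → t=2.303, apex=6.627, x_land=53.444, impact vy=-11.513
  bounce: vy ← 0.69·11.513 = 7.944
Arc 4: start y=0.000, vy=7.944 → t=1.589, apex=3.155, x_land=62.452, impact vy=-7.944
  bounce: vy ← 0.69·7.944 = 5.481

1 3.786 29.237 21.467
2 3.337 13.920 40.388
3 2.303 6.627 53.444
4 1.589 3.155 62.452
final: 62.452 5.481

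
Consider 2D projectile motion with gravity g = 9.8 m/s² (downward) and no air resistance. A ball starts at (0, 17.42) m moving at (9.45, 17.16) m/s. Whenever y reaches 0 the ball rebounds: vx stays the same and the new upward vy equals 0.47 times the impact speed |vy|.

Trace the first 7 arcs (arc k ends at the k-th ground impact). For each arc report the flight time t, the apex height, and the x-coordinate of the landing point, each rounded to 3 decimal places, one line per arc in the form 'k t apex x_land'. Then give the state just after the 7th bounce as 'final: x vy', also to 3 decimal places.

1 4.324 32.444 40.864
2 2.419 7.167 63.721
3 1.137 1.583 74.464
4 0.534 0.350 79.513
5 0.251 0.077 81.886
6 0.118 0.017 83.002
7 0.055 0.004 83.526
final: 83.526 0.128

Arc 1: start y=17.420, vy=17.160 → t=4.324, apex=32.444, x_land=40.864, impact vy=-25.217
  bounce: vy ← 0.47·25.217 = 11.852
Arc 2: start y=0.000, vy=11.852 → t=2.419, apex=7.167, x_land=63.721, impact vy=-11.852
  bounce: vy ← 0.47·11.852 = 5.570
Arc 3: start y=0.000, vy=5.570 → t=1.137, apex=1.583, x_land=74.464, impact vy=-5.570
  bounce: vy ← 0.47·5.570 = 2.618
Arc 4: start y=0.000, vy=2.618 → t=0.534, apex=0.350, x_land=79.513, impact vy=-2.618
  bounce: vy ← 0.47·2.618 = 1.231
Arc 5: start y=0.000, vy=1.231 → t=0.251, apex=0.077, x_land=81.886, impact vy=-1.231
  bounce: vy ← 0.47·1.231 = 0.578
Arc 6: start y=0.000, vy=0.578 → t=0.118, apex=0.017, x_land=83.002, impact vy=-0.578
  bounce: vy ← 0.47·0.578 = 0.272
Arc 7: start y=0.000, vy=0.272 → t=0.055, apex=0.004, x_land=83.526, impact vy=-0.272
  bounce: vy ← 0.47·0.272 = 0.128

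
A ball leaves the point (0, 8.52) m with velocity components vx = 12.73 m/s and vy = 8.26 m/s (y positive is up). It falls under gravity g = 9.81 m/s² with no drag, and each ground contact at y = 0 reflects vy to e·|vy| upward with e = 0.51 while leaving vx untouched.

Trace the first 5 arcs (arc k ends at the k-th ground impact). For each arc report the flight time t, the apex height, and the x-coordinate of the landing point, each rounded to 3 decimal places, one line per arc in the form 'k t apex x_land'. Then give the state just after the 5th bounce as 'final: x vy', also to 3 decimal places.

Arc 1: start y=8.520, vy=8.260 → t=2.406, apex=11.997, x_land=30.628, impact vy=-15.342
  bounce: vy ← 0.51·15.342 = 7.825
Arc 2: start y=0.000, vy=7.825 → t=1.595, apex=3.121, x_land=50.935, impact vy=-7.825
  bounce: vy ← 0.51·7.825 = 3.991
Arc 3: start y=0.000, vy=3.991 → t=0.814, apex=0.812, x_land=61.292, impact vy=-3.991
  bounce: vy ← 0.51·3.991 = 2.035
Arc 4: start y=0.000, vy=2.035 → t=0.415, apex=0.211, x_land=66.574, impact vy=-2.035
  bounce: vy ← 0.51·2.035 = 1.038
Arc 5: start y=0.000, vy=1.038 → t=0.212, apex=0.055, x_land=69.268, impact vy=-1.038
  bounce: vy ← 0.51·1.038 = 0.529

1 2.406 11.997 30.628
2 1.595 3.121 50.935
3 0.814 0.812 61.292
4 0.415 0.211 66.574
5 0.212 0.055 69.268
final: 69.268 0.529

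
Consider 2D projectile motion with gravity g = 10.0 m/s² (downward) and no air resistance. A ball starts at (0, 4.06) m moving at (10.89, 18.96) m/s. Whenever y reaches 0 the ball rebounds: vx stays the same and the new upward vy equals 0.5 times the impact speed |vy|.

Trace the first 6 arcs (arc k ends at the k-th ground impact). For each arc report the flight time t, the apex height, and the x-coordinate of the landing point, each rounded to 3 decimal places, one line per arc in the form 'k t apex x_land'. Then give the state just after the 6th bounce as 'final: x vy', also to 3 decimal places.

Arc 1: start y=4.060, vy=18.960 → t=3.995, apex=22.034, x_land=43.508, impact vy=-20.992
  bounce: vy ← 0.5·20.992 = 10.496
Arc 2: start y=0.000, vy=10.496 → t=2.099, apex=5.509, x_land=66.369, impact vy=-10.496
  bounce: vy ← 0.5·10.496 = 5.248
Arc 3: start y=0.000, vy=5.248 → t=1.050, apex=1.377, x_land=77.799, impact vy=-5.248
  bounce: vy ← 0.5·5.248 = 2.624
Arc 4: start y=0.000, vy=2.624 → t=0.525, apex=0.344, x_land=83.514, impact vy=-2.624
  bounce: vy ← 0.5·2.624 = 1.312
Arc 5: start y=0.000, vy=1.312 → t=0.262, apex=0.086, x_land=86.372, impact vy=-1.312
  bounce: vy ← 0.5·1.312 = 0.656
Arc 6: start y=0.000, vy=0.656 → t=0.131, apex=0.022, x_land=87.801, impact vy=-0.656
  bounce: vy ← 0.5·0.656 = 0.328

1 3.995 22.034 43.508
2 2.099 5.509 66.369
3 1.050 1.377 77.799
4 0.525 0.344 83.514
5 0.262 0.086 86.372
6 0.131 0.022 87.801
final: 87.801 0.328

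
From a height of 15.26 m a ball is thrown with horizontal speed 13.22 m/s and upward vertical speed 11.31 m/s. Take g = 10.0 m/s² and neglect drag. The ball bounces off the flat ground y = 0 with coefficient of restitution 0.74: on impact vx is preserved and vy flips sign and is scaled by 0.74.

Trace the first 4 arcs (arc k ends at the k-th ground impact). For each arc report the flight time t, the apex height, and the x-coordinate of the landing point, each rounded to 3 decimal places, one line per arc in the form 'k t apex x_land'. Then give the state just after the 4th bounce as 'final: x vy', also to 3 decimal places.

Arc 1: start y=15.260, vy=11.310 → t=3.212, apex=21.656, x_land=42.465, impact vy=-20.811
  bounce: vy ← 0.74·20.811 = 15.400
Arc 2: start y=0.000, vy=15.400 → t=3.080, apex=11.859, x_land=83.183, impact vy=-15.400
  bounce: vy ← 0.74·15.400 = 11.396
Arc 3: start y=0.000, vy=11.396 → t=2.279, apex=6.494, x_land=113.315, impact vy=-11.396
  bounce: vy ← 0.74·11.396 = 8.433
Arc 4: start y=0.000, vy=8.433 → t=1.687, apex=3.556, x_land=135.613, impact vy=-8.433
  bounce: vy ← 0.74·8.433 = 6.241

1 3.212 21.656 42.465
2 3.080 11.859 83.183
3 2.279 6.494 113.315
4 1.687 3.556 135.613
final: 135.613 6.241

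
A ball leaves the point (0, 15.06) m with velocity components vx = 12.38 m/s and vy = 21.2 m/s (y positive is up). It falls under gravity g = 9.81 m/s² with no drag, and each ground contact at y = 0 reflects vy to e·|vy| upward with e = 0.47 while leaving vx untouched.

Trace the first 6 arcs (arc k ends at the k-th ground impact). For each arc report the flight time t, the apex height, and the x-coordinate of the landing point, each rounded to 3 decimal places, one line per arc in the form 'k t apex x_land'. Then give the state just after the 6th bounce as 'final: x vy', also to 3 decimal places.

Arc 1: start y=15.060, vy=21.200 → t=4.943, apex=37.967, x_land=61.197, impact vy=-27.293
  bounce: vy ← 0.47·27.293 = 12.828
Arc 2: start y=0.000, vy=12.828 → t=2.615, apex=8.387, x_land=93.574, impact vy=-12.828
  bounce: vy ← 0.47·12.828 = 6.029
Arc 3: start y=0.000, vy=6.029 → t=1.229, apex=1.853, x_land=108.791, impact vy=-6.029
  bounce: vy ← 0.47·6.029 = 2.834
Arc 4: start y=0.000, vy=2.834 → t=0.578, apex=0.409, x_land=115.943, impact vy=-2.834
  bounce: vy ← 0.47·2.834 = 1.332
Arc 5: start y=0.000, vy=1.332 → t=0.272, apex=0.090, x_land=119.305, impact vy=-1.332
  bounce: vy ← 0.47·1.332 = 0.626
Arc 6: start y=0.000, vy=0.626 → t=0.128, apex=0.020, x_land=120.885, impact vy=-0.626
  bounce: vy ← 0.47·0.626 = 0.294

1 4.943 37.967 61.197
2 2.615 8.387 93.574
3 1.229 1.853 108.791
4 0.578 0.409 115.943
5 0.272 0.090 119.305
6 0.128 0.020 120.885
final: 120.885 0.294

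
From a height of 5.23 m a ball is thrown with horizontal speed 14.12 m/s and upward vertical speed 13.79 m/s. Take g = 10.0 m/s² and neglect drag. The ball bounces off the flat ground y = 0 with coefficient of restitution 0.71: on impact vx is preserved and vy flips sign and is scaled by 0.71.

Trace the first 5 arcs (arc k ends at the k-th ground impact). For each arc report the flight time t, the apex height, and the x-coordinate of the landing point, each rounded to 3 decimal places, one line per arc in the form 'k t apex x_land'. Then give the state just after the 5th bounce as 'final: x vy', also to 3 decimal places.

1 3.096 14.738 43.714
2 2.438 7.430 78.138
3 1.731 3.745 102.579
4 1.229 1.888 119.932
5 0.873 0.952 132.252
final: 132.252 3.098

Arc 1: start y=5.230, vy=13.790 → t=3.096, apex=14.738, x_land=43.714, impact vy=-17.169
  bounce: vy ← 0.71·17.169 = 12.190
Arc 2: start y=0.000, vy=12.190 → t=2.438, apex=7.430, x_land=78.138, impact vy=-12.190
  bounce: vy ← 0.71·12.190 = 8.655
Arc 3: start y=0.000, vy=8.655 → t=1.731, apex=3.745, x_land=102.579, impact vy=-8.655
  bounce: vy ← 0.71·8.655 = 6.145
Arc 4: start y=0.000, vy=6.145 → t=1.229, apex=1.888, x_land=119.932, impact vy=-6.145
  bounce: vy ← 0.71·6.145 = 4.363
Arc 5: start y=0.000, vy=4.363 → t=0.873, apex=0.952, x_land=132.252, impact vy=-4.363
  bounce: vy ← 0.71·4.363 = 3.098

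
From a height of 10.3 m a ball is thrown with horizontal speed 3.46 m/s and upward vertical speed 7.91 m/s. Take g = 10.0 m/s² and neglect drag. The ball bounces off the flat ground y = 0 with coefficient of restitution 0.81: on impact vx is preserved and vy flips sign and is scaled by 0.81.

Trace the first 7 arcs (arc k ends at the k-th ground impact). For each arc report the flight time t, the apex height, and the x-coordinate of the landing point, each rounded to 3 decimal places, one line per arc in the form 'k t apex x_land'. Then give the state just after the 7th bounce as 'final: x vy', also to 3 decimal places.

Arc 1: start y=10.300, vy=7.910 → t=2.430, apex=13.428, x_land=8.407, impact vy=-16.388
  bounce: vy ← 0.81·16.388 = 13.274
Arc 2: start y=0.000, vy=13.274 → t=2.655, apex=8.810, x_land=17.593, impact vy=-13.274
  bounce: vy ← 0.81·13.274 = 10.752
Arc 3: start y=0.000, vy=10.752 → t=2.150, apex=5.780, x_land=25.033, impact vy=-10.752
  bounce: vy ← 0.81·10.752 = 8.709
Arc 4: start y=0.000, vy=8.709 → t=1.742, apex=3.793, x_land=31.060, impact vy=-8.709
  bounce: vy ← 0.81·8.709 = 7.055
Arc 5: start y=0.000, vy=7.055 → t=1.411, apex=2.488, x_land=35.942, impact vy=-7.055
  bounce: vy ← 0.81·7.055 = 5.714
Arc 6: start y=0.000, vy=5.714 → t=1.143, apex=1.633, x_land=39.896, impact vy=-5.714
  bounce: vy ← 0.81·5.714 = 4.628
Arc 7: start y=0.000, vy=4.628 → t=0.926, apex=1.071, x_land=43.099, impact vy=-4.628
  bounce: vy ← 0.81·4.628 = 3.749

1 2.430 13.428 8.407
2 2.655 8.810 17.593
3 2.150 5.780 25.033
4 1.742 3.793 31.060
5 1.411 2.488 35.942
6 1.143 1.633 39.896
7 0.926 1.071 43.099
final: 43.099 3.749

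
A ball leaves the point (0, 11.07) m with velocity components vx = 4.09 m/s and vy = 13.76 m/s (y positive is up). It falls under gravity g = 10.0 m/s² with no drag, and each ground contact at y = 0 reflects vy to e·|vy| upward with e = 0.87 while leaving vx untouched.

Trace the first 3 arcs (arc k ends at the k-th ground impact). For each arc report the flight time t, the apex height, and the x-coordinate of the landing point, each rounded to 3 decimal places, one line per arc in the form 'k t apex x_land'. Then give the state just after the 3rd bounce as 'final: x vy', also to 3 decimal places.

Arc 1: start y=11.070, vy=13.760 → t=3.403, apex=20.537, x_land=13.917, impact vy=-20.267
  bounce: vy ← 0.87·20.267 = 17.632
Arc 2: start y=0.000, vy=17.632 → t=3.526, apex=15.544, x_land=28.340, impact vy=-17.632
  bounce: vy ← 0.87·17.632 = 15.340
Arc 3: start y=0.000, vy=15.340 → t=3.068, apex=11.766, x_land=40.888, impact vy=-15.340
  bounce: vy ← 0.87·15.340 = 13.346

1 3.403 20.537 13.917
2 3.526 15.544 28.340
3 3.068 11.766 40.888
final: 40.888 13.346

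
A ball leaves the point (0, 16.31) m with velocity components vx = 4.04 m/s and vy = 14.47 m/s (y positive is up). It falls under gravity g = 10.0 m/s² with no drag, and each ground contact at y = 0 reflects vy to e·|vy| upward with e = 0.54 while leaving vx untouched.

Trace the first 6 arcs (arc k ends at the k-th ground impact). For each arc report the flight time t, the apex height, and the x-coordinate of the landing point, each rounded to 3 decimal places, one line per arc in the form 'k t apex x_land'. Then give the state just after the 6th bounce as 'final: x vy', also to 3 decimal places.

1 3.761 26.779 15.195
2 2.499 7.809 25.293
3 1.350 2.277 30.746
4 0.729 0.664 33.690
5 0.394 0.194 35.280
6 0.213 0.056 36.139
final: 36.139 0.574

Arc 1: start y=16.310, vy=14.470 → t=3.761, apex=26.779, x_land=15.195, impact vy=-23.143
  bounce: vy ← 0.54·23.143 = 12.497
Arc 2: start y=0.000, vy=12.497 → t=2.499, apex=7.809, x_land=25.293, impact vy=-12.497
  bounce: vy ← 0.54·12.497 = 6.748
Arc 3: start y=0.000, vy=6.748 → t=1.350, apex=2.277, x_land=30.746, impact vy=-6.748
  bounce: vy ← 0.54·6.748 = 3.644
Arc 4: start y=0.000, vy=3.644 → t=0.729, apex=0.664, x_land=33.690, impact vy=-3.644
  bounce: vy ← 0.54·3.644 = 1.968
Arc 5: start y=0.000, vy=1.968 → t=0.394, apex=0.194, x_land=35.280, impact vy=-1.968
  bounce: vy ← 0.54·1.968 = 1.063
Arc 6: start y=0.000, vy=1.063 → t=0.213, apex=0.056, x_land=36.139, impact vy=-1.063
  bounce: vy ← 0.54·1.063 = 0.574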